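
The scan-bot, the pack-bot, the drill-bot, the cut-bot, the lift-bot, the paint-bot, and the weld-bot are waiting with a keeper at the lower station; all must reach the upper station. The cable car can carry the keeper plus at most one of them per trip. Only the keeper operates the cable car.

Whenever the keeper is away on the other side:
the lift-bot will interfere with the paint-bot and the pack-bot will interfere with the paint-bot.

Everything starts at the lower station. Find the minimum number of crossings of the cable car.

15

Counting alone: the keeper can take at most 1 across per trip to the upper station, so moving all 7 needs at least 7 loaded trips out, with a return between consecutive ones — at least 13 crossings.
The safety rule pushes this higher. Following every safe sequence of crossings, the most of the 7 that can be at the upper station as the cable car arrives there on crossing 13 is 6 — never all 7.
So no plan with fewer than 15 crossings exists, and this one achieves 15:
1. Keeper goes to the upper station with the paint-bot.
2. Keeper goes back to the lower station alone.
3. Keeper goes to the upper station with the scan-bot.
4. Keeper goes back to the lower station alone.
5. Keeper goes to the upper station with the pack-bot.
6. Keeper goes back to the lower station with the paint-bot.
7. Keeper goes to the upper station with the lift-bot.
8. Keeper goes back to the lower station alone.
9. Keeper goes to the upper station with the drill-bot.
10. Keeper goes back to the lower station alone.
11. Keeper goes to the upper station with the cut-bot.
12. Keeper goes back to the lower station alone.
13. Keeper goes to the upper station with the weld-bot.
14. Keeper goes back to the lower station alone.
15. Keeper goes to the upper station with the paint-bot.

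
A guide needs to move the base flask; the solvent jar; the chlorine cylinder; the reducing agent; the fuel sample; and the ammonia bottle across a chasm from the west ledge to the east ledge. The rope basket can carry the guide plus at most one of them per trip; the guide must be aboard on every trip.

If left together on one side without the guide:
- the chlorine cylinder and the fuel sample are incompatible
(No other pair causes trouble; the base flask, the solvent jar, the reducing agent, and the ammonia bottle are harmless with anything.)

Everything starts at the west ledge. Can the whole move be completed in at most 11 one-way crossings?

Yes — this plan uses 11 crossings (≤ 11):
1. Guide goes to the east ledge with the chlorine cylinder.
2. Guide goes back to the west ledge alone.
3. Guide goes to the east ledge with the base flask.
4. Guide goes back to the west ledge alone.
5. Guide goes to the east ledge with the solvent jar.
6. Guide goes back to the west ledge alone.
7. Guide goes to the east ledge with the reducing agent.
8. Guide goes back to the west ledge alone.
9. Guide goes to the east ledge with the ammonia bottle.
10. Guide goes back to the west ledge alone.
11. Guide goes to the east ledge with the fuel sample.

Yes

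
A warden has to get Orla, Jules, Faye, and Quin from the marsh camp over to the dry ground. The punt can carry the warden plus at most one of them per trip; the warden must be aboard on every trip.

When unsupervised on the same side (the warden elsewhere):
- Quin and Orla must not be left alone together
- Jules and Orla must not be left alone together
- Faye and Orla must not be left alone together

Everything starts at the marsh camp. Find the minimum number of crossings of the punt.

Following every safe sequence of crossings from the start, the most of the 4 that can be at the dry ground as the punt arrives there on crossings 1, 3 is 1, 2 respectively; the best ever achieved is 2 of 4.
From crossing 5 on, no configuration arises that was not already reachable earlier: only 9 distinct safe configurations (who is on which side, and where the punt is) can ever be reached, none of them has everyone across, and every continuation just revisits them. So no valid plan exists.

impossible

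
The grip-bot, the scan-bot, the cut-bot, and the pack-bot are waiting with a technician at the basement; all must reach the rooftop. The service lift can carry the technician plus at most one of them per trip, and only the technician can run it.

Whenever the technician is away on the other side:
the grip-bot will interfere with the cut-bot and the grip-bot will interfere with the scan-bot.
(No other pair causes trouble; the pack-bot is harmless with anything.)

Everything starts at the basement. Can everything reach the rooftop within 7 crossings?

Counting alone: the technician can take at most 1 across per trip to the rooftop, so moving all 4 needs at least 4 loaded trips out, with a return between consecutive ones — at least 7 crossings.
The safety rule pushes this higher. Following every safe sequence of crossings, the most of the 4 that can be at the rooftop as the service lift arrives there on crossing 7 is 3 — never all 4.
So the move cannot be finished within 7 crossings. (The shortest complete plan takes 9:)
1. Technician goes to the rooftop with the grip-bot.  [the basement: the cut-bot, the pack-bot, the scan-bot | the rooftop: the grip-bot]
2. Technician goes back to the basement alone.  [the basement: the cut-bot, the pack-bot, the scan-bot | the rooftop: the grip-bot]
3. Technician goes to the rooftop with the scan-bot.  [the basement: the cut-bot, the pack-bot | the rooftop: the grip-bot, the scan-bot]
4. Technician goes back to the basement with the grip-bot.  [the basement: the cut-bot, the grip-bot, the pack-bot | the rooftop: the scan-bot]
5. Technician goes to the rooftop with the cut-bot.  [the basement: the grip-bot, the pack-bot | the rooftop: the cut-bot, the scan-bot]
6. Technician goes back to the basement alone.  [the basement: the grip-bot, the pack-bot | the rooftop: the cut-bot, the scan-bot]
7. Technician goes to the rooftop with the pack-bot.  [the basement: the grip-bot | the rooftop: the cut-bot, the pack-bot, the scan-bot]
8. Technician goes back to the basement alone.  [the basement: the grip-bot | the rooftop: the cut-bot, the pack-bot, the scan-bot]
9. Technician goes to the rooftop with the grip-bot.  [the basement: — | the rooftop: the cut-bot, the grip-bot, the pack-bot, the scan-bot]

No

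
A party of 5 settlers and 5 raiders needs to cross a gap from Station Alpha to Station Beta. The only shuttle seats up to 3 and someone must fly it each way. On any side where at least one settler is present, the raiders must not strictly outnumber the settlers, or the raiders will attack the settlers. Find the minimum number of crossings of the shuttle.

Counting alone: each trip to Station Beta takes at most 3 across and each return brings at least 1 back, so after t trips out (and t−1 returns) at most 3t − (t−1) of the 10 are across; that first reaches 10 at t = 5, so at least 9 crossings are needed.
The safety rule pushes this higher. Following every safe sequence of crossings, the most of the 10 that can be at Station Beta as the shuttle arrives there on crossing 9 is 9 — never all 10.
So no plan with fewer than 11 crossings exists, and this one achieves 11:
1. 2 raiders → Station Beta.  (Station Alpha: 5S 3R; Station Beta: 0S 2R)
2. 1 raider ← Station Alpha.  (Station Alpha: 5S 4R; Station Beta: 0S 1R)
3. 3 raiders → Station Beta.  (Station Alpha: 5S 1R; Station Beta: 0S 4R)
4. 1 raider ← Station Alpha.  (Station Alpha: 5S 2R; Station Beta: 0S 3R)
5. 3 settlers → Station Beta.  (Station Alpha: 2S 2R; Station Beta: 3S 3R)
6. 1 settler and 1 raider ← Station Alpha.  (Station Alpha: 3S 3R; Station Beta: 2S 2R)
7. 3 settlers → Station Beta.  (Station Alpha: 0S 3R; Station Beta: 5S 2R)
8. 1 raider ← Station Alpha.  (Station Alpha: 0S 4R; Station Beta: 5S 1R)
9. 2 raiders → Station Beta.  (Station Alpha: 0S 2R; Station Beta: 5S 3R)
10. 1 raider ← Station Alpha.  (Station Alpha: 0S 3R; Station Beta: 5S 2R)
11. 3 raiders → Station Beta.  (Station Alpha: 0S 0R; Station Beta: 5S 5R)

11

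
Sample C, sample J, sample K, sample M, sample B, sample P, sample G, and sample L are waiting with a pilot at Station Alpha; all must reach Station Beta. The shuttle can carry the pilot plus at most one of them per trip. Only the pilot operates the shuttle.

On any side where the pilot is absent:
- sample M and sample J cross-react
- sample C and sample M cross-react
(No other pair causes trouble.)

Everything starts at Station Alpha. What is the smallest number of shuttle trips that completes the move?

17

Counting alone: the pilot can take at most 1 across per trip to Station Beta, so moving all 8 needs at least 8 loaded trips out, with a return between consecutive ones — at least 15 crossings.
The safety rule pushes this higher. Following every safe sequence of crossings, the most of the 8 that can be at Station Beta as the shuttle arrives there on crossing 15 is 7 — never all 8.
So no plan with fewer than 17 crossings exists, and this one achieves 17:
1. Pilot goes to Station Beta with sample M.  [Station Alpha: sample B, sample C, sample G, sample J, sample K, sample L, sample P | Station Beta: sample M]
2. Pilot goes back to Station Alpha alone.  [Station Alpha: sample B, sample C, sample G, sample J, sample K, sample L, sample P | Station Beta: sample M]
3. Pilot goes to Station Beta with sample C.  [Station Alpha: sample B, sample G, sample J, sample K, sample L, sample P | Station Beta: sample C, sample M]
4. Pilot goes back to Station Alpha with sample M.  [Station Alpha: sample B, sample G, sample J, sample K, sample L, sample M, sample P | Station Beta: sample C]
5. Pilot goes to Station Beta with sample J.  [Station Alpha: sample B, sample G, sample K, sample L, sample M, sample P | Station Beta: sample C, sample J]
6. Pilot goes back to Station Alpha alone.  [Station Alpha: sample B, sample G, sample K, sample L, sample M, sample P | Station Beta: sample C, sample J]
7. Pilot goes to Station Beta with sample K.  [Station Alpha: sample B, sample G, sample L, sample M, sample P | Station Beta: sample C, sample J, sample K]
8. Pilot goes back to Station Alpha alone.  [Station Alpha: sample B, sample G, sample L, sample M, sample P | Station Beta: sample C, sample J, sample K]
9. Pilot goes to Station Beta with sample B.  [Station Alpha: sample G, sample L, sample M, sample P | Station Beta: sample B, sample C, sample J, sample K]
10. Pilot goes back to Station Alpha alone.  [Station Alpha: sample G, sample L, sample M, sample P | Station Beta: sample B, sample C, sample J, sample K]
11. Pilot goes to Station Beta with sample P.  [Station Alpha: sample G, sample L, sample M | Station Beta: sample B, sample C, sample J, sample K, sample P]
12. Pilot goes back to Station Alpha alone.  [Station Alpha: sample G, sample L, sample M | Station Beta: sample B, sample C, sample J, sample K, sample P]
13. Pilot goes to Station Beta with sample G.  [Station Alpha: sample L, sample M | Station Beta: sample B, sample C, sample G, sample J, sample K, sample P]
14. Pilot goes back to Station Alpha alone.  [Station Alpha: sample L, sample M | Station Beta: sample B, sample C, sample G, sample J, sample K, sample P]
15. Pilot goes to Station Beta with sample L.  [Station Alpha: sample M | Station Beta: sample B, sample C, sample G, sample J, sample K, sample L, sample P]
16. Pilot goes back to Station Alpha alone.  [Station Alpha: sample M | Station Beta: sample B, sample C, sample G, sample J, sample K, sample L, sample P]
17. Pilot goes to Station Beta with sample M.  [Station Alpha: — | Station Beta: sample B, sample C, sample G, sample J, sample K, sample L, sample M, sample P]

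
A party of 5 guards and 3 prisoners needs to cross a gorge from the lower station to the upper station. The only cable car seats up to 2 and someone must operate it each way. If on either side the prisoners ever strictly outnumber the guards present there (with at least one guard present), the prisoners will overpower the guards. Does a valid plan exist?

Yes

1. 2 prisoners → the upper station.  (the lower station: 5G 1P; the upper station: 0G 2P)
2. 1 prisoner ← the lower station.  (the lower station: 5G 2P; the upper station: 0G 1P)
3. 2 prisoners → the upper station.  (the lower station: 5G 0P; the upper station: 0G 3P)
4. 1 prisoner ← the lower station.  (the lower station: 5G 1P; the upper station: 0G 2P)
5. 2 guards → the upper station.  (the lower station: 3G 1P; the upper station: 2G 2P)
6. 1 prisoner ← the lower station.  (the lower station: 3G 2P; the upper station: 2G 1P)
7. 1 guard and 1 prisoner → the upper station.  (the lower station: 2G 1P; the upper station: 3G 2P)
8. 1 prisoner ← the lower station.  (the lower station: 2G 2P; the upper station: 3G 1P)
9. 2 prisoners → the upper station.  (the lower station: 2G 0P; the upper station: 3G 3P)
10. 1 prisoner ← the lower station.  (the lower station: 2G 1P; the upper station: 3G 2P)
11. 1 guard and 1 prisoner → the upper station.  (the lower station: 1G 0P; the upper station: 4G 3P)
12. 1 prisoner ← the lower station.  (the lower station: 1G 1P; the upper station: 4G 2P)
13. 1 guard and 1 prisoner → the upper station.  (the lower station: 0G 0P; the upper station: 5G 3P)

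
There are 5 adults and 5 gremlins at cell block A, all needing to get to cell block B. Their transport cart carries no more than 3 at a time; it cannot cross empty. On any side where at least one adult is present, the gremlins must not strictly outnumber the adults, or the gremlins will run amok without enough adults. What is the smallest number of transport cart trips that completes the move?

Counting alone: each trip to cell block B takes at most 3 across and each return brings at least 1 back, so after t trips out (and t−1 returns) at most 3t − (t−1) of the 10 are across; that first reaches 10 at t = 5, so at least 9 crossings are needed.
The safety rule pushes this higher. Following every safe sequence of crossings, the most of the 10 that can be at cell block B as the transport cart arrives there on crossing 9 is 9 — never all 10.
So no plan with fewer than 11 crossings exists, and this one achieves 11:
1. 2 gremlins → cell block B.  (cell block A: 5A 3G; cell block B: 0A 2G)
2. 1 gremlin ← cell block A.  (cell block A: 5A 4G; cell block B: 0A 1G)
3. 3 gremlins → cell block B.  (cell block A: 5A 1G; cell block B: 0A 4G)
4. 1 gremlin ← cell block A.  (cell block A: 5A 2G; cell block B: 0A 3G)
5. 3 adults → cell block B.  (cell block A: 2A 2G; cell block B: 3A 3G)
6. 1 adult and 1 gremlin ← cell block A.  (cell block A: 3A 3G; cell block B: 2A 2G)
7. 3 adults → cell block B.  (cell block A: 0A 3G; cell block B: 5A 2G)
8. 1 gremlin ← cell block A.  (cell block A: 0A 4G; cell block B: 5A 1G)
9. 2 gremlins → cell block B.  (cell block A: 0A 2G; cell block B: 5A 3G)
10. 1 gremlin ← cell block A.  (cell block A: 0A 3G; cell block B: 5A 2G)
11. 3 gremlins → cell block B.  (cell block A: 0A 0G; cell block B: 5A 5G)

11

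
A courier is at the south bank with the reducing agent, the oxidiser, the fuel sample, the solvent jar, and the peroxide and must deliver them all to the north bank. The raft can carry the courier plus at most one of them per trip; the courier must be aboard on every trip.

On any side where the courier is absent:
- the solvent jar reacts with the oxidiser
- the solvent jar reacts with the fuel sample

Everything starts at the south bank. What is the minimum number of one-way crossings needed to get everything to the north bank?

11

Counting alone: the courier can take at most 1 across per trip to the north bank, so moving all 5 needs at least 5 loaded trips out, with a return between consecutive ones — at least 9 crossings.
The safety rule pushes this higher. Following every safe sequence of crossings, the most of the 5 that can be at the north bank as the raft arrives there on crossing 9 is 4 — never all 5.
So no plan with fewer than 11 crossings exists, and this one achieves 11:
1. Courier goes to the north bank with the solvent jar.  [the south bank: the fuel sample, the oxidiser, the peroxide, the reducing agent | the north bank: the solvent jar]
2. Courier goes back to the south bank alone.  [the south bank: the fuel sample, the oxidiser, the peroxide, the reducing agent | the north bank: the solvent jar]
3. Courier goes to the north bank with the reducing agent.  [the south bank: the fuel sample, the oxidiser, the peroxide | the north bank: the reducing agent, the solvent jar]
4. Courier goes back to the south bank alone.  [the south bank: the fuel sample, the oxidiser, the peroxide | the north bank: the reducing agent, the solvent jar]
5. Courier goes to the north bank with the oxidiser.  [the south bank: the fuel sample, the peroxide | the north bank: the oxidiser, the reducing agent, the solvent jar]
6. Courier goes back to the south bank with the solvent jar.  [the south bank: the fuel sample, the peroxide, the solvent jar | the north bank: the oxidiser, the reducing agent]
7. Courier goes to the north bank with the fuel sample.  [the south bank: the peroxide, the solvent jar | the north bank: the fuel sample, the oxidiser, the reducing agent]
8. Courier goes back to the south bank alone.  [the south bank: the peroxide, the solvent jar | the north bank: the fuel sample, the oxidiser, the reducing agent]
9. Courier goes to the north bank with the peroxide.  [the south bank: the solvent jar | the north bank: the fuel sample, the oxidiser, the peroxide, the reducing agent]
10. Courier goes back to the south bank alone.  [the south bank: the solvent jar | the north bank: the fuel sample, the oxidiser, the peroxide, the reducing agent]
11. Courier goes to the north bank with the solvent jar.  [the south bank: — | the north bank: the fuel sample, the oxidiser, the peroxide, the reducing agent, the solvent jar]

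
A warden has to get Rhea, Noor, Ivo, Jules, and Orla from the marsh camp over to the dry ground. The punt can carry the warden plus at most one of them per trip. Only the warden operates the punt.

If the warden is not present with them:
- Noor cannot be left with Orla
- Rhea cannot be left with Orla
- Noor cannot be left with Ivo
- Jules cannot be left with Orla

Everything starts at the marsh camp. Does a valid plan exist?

Whatever the first load, the items left behind include a forbidden pair without the warden. No opening move is safe, so no plan exists.

No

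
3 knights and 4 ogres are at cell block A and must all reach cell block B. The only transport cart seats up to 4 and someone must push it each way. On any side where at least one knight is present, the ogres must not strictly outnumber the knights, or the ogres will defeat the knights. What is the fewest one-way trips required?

The ogres already outnumber the knights at cell block A before anyone moves, so the starting position itself is disallowed.

impossible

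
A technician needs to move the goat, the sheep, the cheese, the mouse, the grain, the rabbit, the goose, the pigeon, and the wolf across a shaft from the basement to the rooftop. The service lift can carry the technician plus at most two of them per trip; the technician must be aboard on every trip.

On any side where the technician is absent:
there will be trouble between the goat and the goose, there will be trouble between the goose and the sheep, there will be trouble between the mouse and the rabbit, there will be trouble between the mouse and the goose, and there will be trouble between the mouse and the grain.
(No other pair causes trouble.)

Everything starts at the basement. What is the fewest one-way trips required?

11

Counting alone: the technician can take at most 2 across per trip to the rooftop, so moving all 9 needs at least 5 loaded trips out, with a return between consecutive ones — at least 9 crossings.
The safety rule pushes this higher. Following every safe sequence of crossings, the most of the 9 that can be at the rooftop as the service lift arrives there on crossing 9 is 8 — never all 9.
So no plan with fewer than 11 crossings exists, and this one achieves 11:
1. Technician goes to the rooftop with the goose and the mouse.
2. Technician goes back to the basement with the mouse.
3. Technician goes to the rooftop with the goat and the mouse.
4. Technician goes back to the basement with the goose.
5. Technician goes to the rooftop with the cheese and the sheep.
6. Technician goes back to the basement alone.
7. Technician goes to the rooftop with the pigeon and the wolf.
8. Technician goes back to the basement alone.
9. Technician goes to the rooftop with the grain and the rabbit.
10. Technician goes back to the basement with the mouse.
11. Technician goes to the rooftop with the goose and the mouse.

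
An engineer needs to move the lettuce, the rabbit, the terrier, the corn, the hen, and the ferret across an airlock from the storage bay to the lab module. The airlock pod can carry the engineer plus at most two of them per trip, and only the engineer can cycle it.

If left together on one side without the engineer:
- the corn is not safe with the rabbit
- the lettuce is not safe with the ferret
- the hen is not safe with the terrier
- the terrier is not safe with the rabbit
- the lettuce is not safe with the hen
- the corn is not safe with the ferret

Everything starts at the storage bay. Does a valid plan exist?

Whatever the first load, the items left behind include a forbidden pair without the engineer. No opening move is safe, so no plan exists.

No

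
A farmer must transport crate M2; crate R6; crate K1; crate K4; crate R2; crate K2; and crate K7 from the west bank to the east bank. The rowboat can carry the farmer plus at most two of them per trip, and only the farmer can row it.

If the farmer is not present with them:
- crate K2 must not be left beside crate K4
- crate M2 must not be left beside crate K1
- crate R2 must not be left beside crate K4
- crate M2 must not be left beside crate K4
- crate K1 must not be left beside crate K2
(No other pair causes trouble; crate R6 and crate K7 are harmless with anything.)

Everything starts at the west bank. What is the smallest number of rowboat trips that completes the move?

9

Counting alone: the farmer can take at most 2 across per trip to the east bank, so moving all 7 needs at least 4 loaded trips out, with a return between consecutive ones — at least 7 crossings.
The safety rule pushes this higher. Following every safe sequence of crossings, the most of the 7 that can be at the east bank as the rowboat arrives there on crossing 7 is 6 — never all 7.
So no plan with fewer than 9 crossings exists, and this one achieves 9:
1. Farmer goes to the east bank with crate K1 and crate K4.
2. Farmer goes back to the west bank alone.
3. Farmer goes to the east bank with crate M2.
4. Farmer goes back to the west bank with crate K1 and crate K4.
5. Farmer goes to the east bank with crate K2 and crate R2.
6. Farmer goes back to the west bank alone.
7. Farmer goes to the east bank with crate K7 and crate R6.
8. Farmer goes back to the west bank alone.
9. Farmer goes to the east bank with crate K1 and crate K4.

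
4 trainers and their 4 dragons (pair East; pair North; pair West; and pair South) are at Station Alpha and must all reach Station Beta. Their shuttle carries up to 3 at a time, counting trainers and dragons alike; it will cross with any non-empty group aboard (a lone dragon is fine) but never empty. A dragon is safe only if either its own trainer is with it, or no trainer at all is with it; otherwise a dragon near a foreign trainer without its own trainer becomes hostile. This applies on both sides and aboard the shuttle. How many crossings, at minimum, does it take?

Counting alone: each trip to Station Beta takes at most 3 across and each return brings at least 1 back, so after t trips out (and t−1 returns) at most 3t − (t−1) of the 8 are across; that first reaches 8 at t = 4, so at least 7 crossings are needed.
The safety rule pushes this higher. Following every safe sequence of crossings, the most of the 8 that can be at Station Beta as the shuttle arrives there on crossing 7 is 7 — never all 8.
So no plan with fewer than 9 crossings exists, and this one achieves 9:
1. dragon East and trainer East cross → Station Beta.
2. trainer East crosses ← Station Alpha.
3. dragon North, trainer East, and trainer North cross → Station Beta.
4. dragon East and trainer East cross ← Station Alpha.
5. trainer East, trainer South, and trainer West cross → Station Beta.
6. dragon North crosses ← Station Alpha.
7. dragon East and dragon North cross → Station Beta.
8. dragon East crosses ← Station Alpha.
9. dragon East, dragon South, and dragon West cross → Station Beta.

9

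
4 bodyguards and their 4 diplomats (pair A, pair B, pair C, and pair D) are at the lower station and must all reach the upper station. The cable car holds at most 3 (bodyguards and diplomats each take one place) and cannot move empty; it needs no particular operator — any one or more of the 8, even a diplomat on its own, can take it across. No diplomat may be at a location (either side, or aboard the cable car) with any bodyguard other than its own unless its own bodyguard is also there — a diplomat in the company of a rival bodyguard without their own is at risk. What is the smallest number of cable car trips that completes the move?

9

Counting alone: each trip to the upper station takes at most 3 across and each return brings at least 1 back, so after t trips out (and t−1 returns) at most 3t − (t−1) of the 8 are across; that first reaches 8 at t = 4, so at least 7 crossings are needed.
The safety rule pushes this higher. Following every safe sequence of crossings, the most of the 8 that can be at the upper station as the cable car arrives there on crossing 7 is 7 — never all 8.
So no plan with fewer than 9 crossings exists, and this one achieves 9:
1. bodyguard A and diplomat A cross → the upper station.
2. bodyguard A crosses ← the lower station.
3. bodyguard A, bodyguard B, and diplomat B cross → the upper station.
4. bodyguard A and diplomat A cross ← the lower station.
5. bodyguard A, bodyguard C, and bodyguard D cross → the upper station.
6. diplomat B crosses ← the lower station.
7. diplomat A and diplomat B cross → the upper station.
8. diplomat A crosses ← the lower station.
9. diplomat A, diplomat C, and diplomat D cross → the upper station.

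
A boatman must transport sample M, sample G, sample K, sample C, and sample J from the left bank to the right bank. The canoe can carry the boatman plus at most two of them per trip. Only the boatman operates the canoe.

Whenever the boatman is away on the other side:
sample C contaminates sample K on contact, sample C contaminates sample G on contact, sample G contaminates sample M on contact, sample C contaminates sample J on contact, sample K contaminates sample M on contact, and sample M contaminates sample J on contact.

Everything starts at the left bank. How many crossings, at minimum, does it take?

7

Counting alone: the boatman can take at most 2 across per trip to the right bank, so moving all 5 needs at least 3 loaded trips out, with a return between consecutive ones — at least 5 crossings.
The safety rule pushes this higher. Following every safe sequence of crossings, the most of the 5 that can be at the right bank as the canoe arrives there on crossing 5 is 4 — never all 5.
So no plan with fewer than 7 crossings exists, and this one achieves 7:
1. Boatman goes to the right bank with sample C and sample M.  [the left bank: sample G, sample J, sample K | the right bank: sample C, sample M]
2. Boatman goes back to the left bank alone.  [the left bank: sample G, sample J, sample K | the right bank: sample C, sample M]
3. Boatman goes to the right bank with sample G.  [the left bank: sample J, sample K | the right bank: sample C, sample G, sample M]
4. Boatman goes back to the left bank with sample C and sample M.  [the left bank: sample C, sample J, sample K, sample M | the right bank: sample G]
5. Boatman goes to the right bank with sample J and sample K.  [the left bank: sample C, sample M | the right bank: sample G, sample J, sample K]
6. Boatman goes back to the left bank alone.  [the left bank: sample C, sample M | the right bank: sample G, sample J, sample K]
7. Boatman goes to the right bank with sample C and sample M.  [the left bank: — | the right bank: sample C, sample G, sample J, sample K, sample M]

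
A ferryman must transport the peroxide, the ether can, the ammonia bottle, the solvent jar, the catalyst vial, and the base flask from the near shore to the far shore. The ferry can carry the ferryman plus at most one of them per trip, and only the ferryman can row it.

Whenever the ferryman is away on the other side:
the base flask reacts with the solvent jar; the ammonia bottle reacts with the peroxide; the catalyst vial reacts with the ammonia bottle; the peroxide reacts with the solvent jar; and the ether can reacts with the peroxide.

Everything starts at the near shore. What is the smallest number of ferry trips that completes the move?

Whatever the first load, the items left behind include a forbidden pair without the ferryman. No opening move is safe, so no plan exists.

impossible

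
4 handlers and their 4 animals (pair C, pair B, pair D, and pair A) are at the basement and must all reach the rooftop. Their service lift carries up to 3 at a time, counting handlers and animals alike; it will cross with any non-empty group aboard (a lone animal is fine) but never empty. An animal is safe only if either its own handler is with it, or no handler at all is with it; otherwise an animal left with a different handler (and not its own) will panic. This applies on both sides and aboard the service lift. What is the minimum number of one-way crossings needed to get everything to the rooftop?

9

Counting alone: each trip to the rooftop takes at most 3 across and each return brings at least 1 back, so after t trips out (and t−1 returns) at most 3t − (t−1) of the 8 are across; that first reaches 8 at t = 4, so at least 7 crossings are needed.
The safety rule pushes this higher. Following every safe sequence of crossings, the most of the 8 that can be at the rooftop as the service lift arrives there on crossing 7 is 7 — never all 8.
So no plan with fewer than 9 crossings exists, and this one achieves 9:
1. animal C and handler C cross → the rooftop.
2. handler C crosses ← the basement.
3. animal B, handler B, and handler C cross → the rooftop.
4. animal C and handler C cross ← the basement.
5. handler A, handler C, and handler D cross → the rooftop.
6. animal B crosses ← the basement.
7. animal B and animal C cross → the rooftop.
8. animal C crosses ← the basement.
9. animal A, animal C, and animal D cross → the rooftop.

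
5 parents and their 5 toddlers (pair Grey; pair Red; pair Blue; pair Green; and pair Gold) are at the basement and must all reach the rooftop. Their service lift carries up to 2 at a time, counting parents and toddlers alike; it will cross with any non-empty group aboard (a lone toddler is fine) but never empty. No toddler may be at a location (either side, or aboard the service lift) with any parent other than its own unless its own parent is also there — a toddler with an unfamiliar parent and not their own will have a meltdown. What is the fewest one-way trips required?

Following every safe sequence of crossings from the start, the most of the 10 that can be at the rooftop as the service lift arrives there on crossings 1, 3, 5, 7 is 2, 3, 4, 5 respectively; the best ever achieved is 5 of 10.
From crossing 9 on, no configuration arises that was not already reachable earlier: only 82 distinct safe configurations (who is on which side, and where the service lift is) can ever be reached, none of them has everyone across, and every continuation just revisits them. So no valid plan exists.

impossible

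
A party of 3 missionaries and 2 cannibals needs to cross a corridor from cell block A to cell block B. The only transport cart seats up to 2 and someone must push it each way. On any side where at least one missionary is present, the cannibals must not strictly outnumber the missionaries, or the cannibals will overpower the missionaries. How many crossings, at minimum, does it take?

Counting alone: each trip to cell block B takes at most 2 across and each return brings at least 1 back, so after t trips out (and t−1 returns) at most 2t − (t−1) of the 5 are across; that first reaches 5 at t = 4, so at least 7 crossings are needed.
The plan below uses exactly 7 crossings, so it is optimal:
1. 2 cannibals → cell block B.  (cell block A: 3M 0C; cell block B: 0M 2C)
2. 1 cannibal ← cell block A.  (cell block A: 3M 1C; cell block B: 0M 1C)
3. 2 missionaries → cell block B.  (cell block A: 1M 1C; cell block B: 2M 1C)
4. 1 missionary ← cell block A.  (cell block A: 2M 1C; cell block B: 1M 1C)
5. 1 missionary and 1 cannibal → cell block B.  (cell block A: 1M 0C; cell block B: 2M 2C)
6. 1 cannibal ← cell block A.  (cell block A: 1M 1C; cell block B: 2M 1C)
7. 1 missionary and 1 cannibal → cell block B.  (cell block A: 0M 0C; cell block B: 3M 2C)

7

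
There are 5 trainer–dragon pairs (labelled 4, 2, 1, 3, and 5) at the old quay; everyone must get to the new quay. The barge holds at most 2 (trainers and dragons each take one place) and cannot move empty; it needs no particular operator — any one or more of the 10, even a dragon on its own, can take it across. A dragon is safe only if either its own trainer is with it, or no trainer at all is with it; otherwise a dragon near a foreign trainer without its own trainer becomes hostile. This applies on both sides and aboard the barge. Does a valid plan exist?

Following every safe sequence of crossings from the start, the most of the 10 that can be at the new quay as the barge arrives there on crossings 1, 3, 5, 7 is 2, 3, 4, 5 respectively; the best ever achieved is 5 of 10.
From crossing 9 on, no configuration arises that was not already reachable earlier: only 82 distinct safe configurations (who is on which side, and where the barge is) can ever be reached, none of them has everyone across, and every continuation just revisits them. So no valid plan exists.

No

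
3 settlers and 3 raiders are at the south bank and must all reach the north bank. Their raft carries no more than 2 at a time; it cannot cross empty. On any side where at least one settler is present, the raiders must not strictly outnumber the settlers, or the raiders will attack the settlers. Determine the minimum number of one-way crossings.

Counting alone: each trip to the north bank takes at most 2 across and each return brings at least 1 back, so after t trips out (and t−1 returns) at most 2t − (t−1) of the 6 are across; that first reaches 6 at t = 5, so at least 9 crossings are needed.
The safety rule pushes this higher. Following every safe sequence of crossings, the most of the 6 that can be at the north bank as the raft arrives there on crossing 9 is 5 — never all 6.
So no plan with fewer than 11 crossings exists, and this one achieves 11:
1. 2 raiders → the north bank.  (the south bank: 3S 1R; the north bank: 0S 2R)
2. 1 raider ← the south bank.  (the south bank: 3S 2R; the north bank: 0S 1R)
3. 2 raiders → the north bank.  (the south bank: 3S 0R; the north bank: 0S 3R)
4. 1 raider ← the south bank.  (the south bank: 3S 1R; the north bank: 0S 2R)
5. 2 settlers → the north bank.  (the south bank: 1S 1R; the north bank: 2S 2R)
6. 1 settler and 1 raider ← the south bank.  (the south bank: 2S 2R; the north bank: 1S 1R)
7. 2 settlers → the north bank.  (the south bank: 0S 2R; the north bank: 3S 1R)
8. 1 raider ← the south bank.  (the south bank: 0S 3R; the north bank: 3S 0R)
9. 2 raiders → the north bank.  (the south bank: 0S 1R; the north bank: 3S 2R)
10. 1 raider ← the south bank.  (the south bank: 0S 2R; the north bank: 3S 1R)
11. 2 raiders → the north bank.  (the south bank: 0S 0R; the north bank: 3S 3R)

11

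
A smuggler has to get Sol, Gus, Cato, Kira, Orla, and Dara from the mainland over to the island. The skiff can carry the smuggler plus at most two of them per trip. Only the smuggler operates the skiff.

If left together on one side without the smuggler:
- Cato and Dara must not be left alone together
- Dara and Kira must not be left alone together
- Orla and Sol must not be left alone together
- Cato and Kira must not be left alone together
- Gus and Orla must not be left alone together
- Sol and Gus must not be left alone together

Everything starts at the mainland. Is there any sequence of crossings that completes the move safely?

No

Whatever the first load, the items left behind include a forbidden pair without the smuggler. No opening move is safe, so no plan exists.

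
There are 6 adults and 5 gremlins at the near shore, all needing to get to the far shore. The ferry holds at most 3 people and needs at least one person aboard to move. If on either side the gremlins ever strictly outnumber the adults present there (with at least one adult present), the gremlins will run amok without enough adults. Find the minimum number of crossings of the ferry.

Counting alone: each trip to the far shore takes at most 3 across and each return brings at least 1 back, so after t trips out (and t−1 returns) at most 3t − (t−1) of the 11 are across; that first reaches 11 at t = 5, so at least 9 crossings are needed.
The plan below uses exactly 9 crossings, so it is optimal:
1. 3 gremlins → the far shore.  (the near shore: 6A 2G; the far shore: 0A 3G)
2. 1 gremlin ← the near shore.  (the near shore: 6A 3G; the far shore: 0A 2G)
3. 3 adults → the far shore.  (the near shore: 3A 3G; the far shore: 3A 2G)
4. 1 adult ← the near shore.  (the near shore: 4A 3G; the far shore: 2A 2G)
5. 2 adults and 1 gremlin → the far shore.  (the near shore: 2A 2G; the far shore: 4A 3G)
6. 1 adult ← the near shore.  (the near shore: 3A 2G; the far shore: 3A 3G)
7. 2 adults and 1 gremlin → the far shore.  (the near shore: 1A 1G; the far shore: 5A 4G)
8. 1 adult ← the near shore.  (the near shore: 2A 1G; the far shore: 4A 4G)
9. 2 adults and 1 gremlin → the far shore.  (the near shore: 0A 0G; the far shore: 6A 5G)

9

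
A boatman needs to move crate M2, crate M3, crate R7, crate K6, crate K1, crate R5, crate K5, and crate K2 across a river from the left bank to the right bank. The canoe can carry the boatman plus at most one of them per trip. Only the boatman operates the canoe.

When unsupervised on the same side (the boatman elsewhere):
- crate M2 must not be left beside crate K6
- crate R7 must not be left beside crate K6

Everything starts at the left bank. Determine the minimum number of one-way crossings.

17

Counting alone: the boatman can take at most 1 across per trip to the right bank, so moving all 8 needs at least 8 loaded trips out, with a return between consecutive ones — at least 15 crossings.
The safety rule pushes this higher. Following every safe sequence of crossings, the most of the 8 that can be at the right bank as the canoe arrives there on crossing 15 is 7 — never all 8.
So no plan with fewer than 17 crossings exists, and this one achieves 17:
1. Boatman goes to the right bank with crate K6.
2. Boatman goes back to the left bank alone.
3. Boatman goes to the right bank with crate M2.
4. Boatman goes back to the left bank with crate K6.
5. Boatman goes to the right bank with crate R7.
6. Boatman goes back to the left bank alone.
7. Boatman goes to the right bank with crate M3.
8. Boatman goes back to the left bank alone.
9. Boatman goes to the right bank with crate K1.
10. Boatman goes back to the left bank alone.
11. Boatman goes to the right bank with crate R5.
12. Boatman goes back to the left bank alone.
13. Boatman goes to the right bank with crate K5.
14. Boatman goes back to the left bank alone.
15. Boatman goes to the right bank with crate K2.
16. Boatman goes back to the left bank alone.
17. Boatman goes to the right bank with crate K6.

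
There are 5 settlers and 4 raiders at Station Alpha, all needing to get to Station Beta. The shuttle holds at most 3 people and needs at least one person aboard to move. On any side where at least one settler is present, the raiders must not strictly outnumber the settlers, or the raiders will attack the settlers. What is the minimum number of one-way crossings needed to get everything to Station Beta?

Counting alone: each trip to Station Beta takes at most 3 across and each return brings at least 1 back, so after t trips out (and t−1 returns) at most 3t − (t−1) of the 9 are across; that first reaches 9 at t = 4, so at least 7 crossings are needed.
The plan below uses exactly 7 crossings, so it is optimal:
1. 3 raiders → Station Beta.  (Station Alpha: 5S 1R; Station Beta: 0S 3R)
2. 1 raider ← Station Alpha.  (Station Alpha: 5S 2R; Station Beta: 0S 2R)
3. 3 settlers → Station Beta.  (Station Alpha: 2S 2R; Station Beta: 3S 2R)
4. 1 settler ← Station Alpha.  (Station Alpha: 3S 2R; Station Beta: 2S 2R)
5. 2 settlers and 1 raider → Station Beta.  (Station Alpha: 1S 1R; Station Beta: 4S 3R)
6. 1 settler ← Station Alpha.  (Station Alpha: 2S 1R; Station Beta: 3S 3R)
7. 2 settlers and 1 raider → Station Beta.  (Station Alpha: 0S 0R; Station Beta: 5S 4R)

7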